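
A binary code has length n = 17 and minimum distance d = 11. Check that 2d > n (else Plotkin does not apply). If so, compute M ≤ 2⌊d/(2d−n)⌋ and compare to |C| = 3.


Plotkin bound M ≤ 4; given |C| = 3 ≤ bound (satisfied).

Check applicability: 2d = 22, n = 17.
2d − n = 5 > 0, so Plotkin applies.
Compute d/(2d−n) = 11/5 ≈ 2.2000.
⌊d/(2d−n)⌋ = 2.
Plotkin bound: M ≤ 2·2 = 4.
Given |C| = 3, check: satisfied.
This |C| is below the Plotkin bound.


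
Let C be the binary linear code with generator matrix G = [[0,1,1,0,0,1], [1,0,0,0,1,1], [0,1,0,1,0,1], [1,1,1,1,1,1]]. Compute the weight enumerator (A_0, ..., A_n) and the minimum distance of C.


Weight distribution: A_0 = 1, A_1 = 1, A_2 = 3, A_3 = 6, A_4 = 3, A_5 = 1, A_6 = 1. Minimum distance d = 1.

Enumerate all 2^4 = 16 messages m ∈ F_2^4.
For each, compute codeword c = mG in F_2^6, then tally its weight.
  m = 0000 → c = 000000, weight = 0.
  m = 1000 → c = 011001, weight = 3.
  m = 0100 → c = 100011, weight = 3.
  m = 1100 → c = 111010, weight = 4.
  m = 0010 → c = 010101, weight = 3.
  m = 1010 → c = 001100, weight = 2.
  m = 0110 → c = 110110, weight = 4.
  m = 1110 → c = 101111, weight = 5.
  m = 0001 → c = 111111, weight = 6.
  m = 1001 → c = 100110, weight = 3.
  m = 0101 → c = 011100, weight = 3.
  m = 1101 → c = 000101, weight = 2.
  m = 0011 → c = 101010, weight = 3.
  m = 1011 → c = 110011, weight = 4.
  m = 0111 → c = 001001, weight = 2.
  m = 1111 → c = 010000, weight = 1.
Tally weights:
  weight 0: 1 codewords.
  weight 1: 1 codewords.
  weight 2: 3 codewords.
  weight 3: 6 codewords.
  weight 4: 3 codewords.
  weight 5: 1 codewords.
  weight 6: 1 codewords.
Minimum distance d = smallest w > 0 with A_w > 0 = 1.
Sanity: Σ A_w = 16 = 2^4 = 16 ✓.


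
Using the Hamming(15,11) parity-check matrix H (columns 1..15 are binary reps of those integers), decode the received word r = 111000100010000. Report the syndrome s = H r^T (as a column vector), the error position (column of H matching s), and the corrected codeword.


s = (1, 1, 0, 0)^T, error position = 12, corrected codeword c = 111000100011000

Compute s = H r^T mod 2 one row at a time:
  s_1 = 0 + 0 + 0 + 1 + 0 + 0 + 0 + 0 = 1 ≡ 1 (mod 2).
  s_2 = 0 + 0 + 0 + 1 + 0 + 0 + 0 + 0 = 1 ≡ 1 (mod 2).
  s_3 = 1 + 1 + 0 + 1 + 0 + 1 + 0 + 0 = 4 ≡ 0 (mod 2).
  s_4 = 1 + 1 + 0 + 1 + 0 + 1 + 0 + 0 = 4 ≡ 0 (mod 2).
s = (1, 1, 0, 0)^T — this equals column 12 of H (binary 1100), so error is at position 12.
Correct: flip bit 12 of r = 111000100010000 to get c = 111000100011000.


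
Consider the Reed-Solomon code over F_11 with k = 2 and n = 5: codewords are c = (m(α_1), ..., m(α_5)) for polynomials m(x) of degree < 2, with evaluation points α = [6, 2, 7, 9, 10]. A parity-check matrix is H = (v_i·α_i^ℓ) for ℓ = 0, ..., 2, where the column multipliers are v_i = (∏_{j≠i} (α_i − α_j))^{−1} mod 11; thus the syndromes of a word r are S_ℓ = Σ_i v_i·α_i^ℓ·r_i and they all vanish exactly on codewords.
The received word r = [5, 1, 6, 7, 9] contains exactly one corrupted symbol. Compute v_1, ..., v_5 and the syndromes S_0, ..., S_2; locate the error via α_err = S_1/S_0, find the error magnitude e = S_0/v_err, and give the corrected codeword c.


S = (5, 1, 9), error at position 4, error magnitude e = 10, c = [5, 1, 6, 8, 9].

Step 1: column multipliers v_i = (∏_{j≠i}(α_i − α_j))^{−1} mod 11.
  i = 1 (α = 6): (6−2)(6−7)(6−9)(6−10) = 4·(−1)·(−3)·(−4) = −48 ≡ 7, so v_1 = 7^{−1} = 8 (mod 11).
  i = 2 (α = 2): (2−6)(2−7)(2−9)(2−10) = (−4)·(−5)·(−7)·(−8) = 1120 ≡ 9, so v_2 = 9^{−1} = 5 (mod 11).
  i = 3 (α = 7): (7−6)(7−2)(7−9)(7−10) = 1·5·(−2)·(−3) = 30 ≡ 8, so v_3 = 8^{−1} = 7 (mod 11).
  i = 4 (α = 9): (9−6)(9−2)(9−7)(9−10) = 3·7·2·(−1) = −42 ≡ 2, so v_4 = 2^{−1} = 6 (mod 11).
  i = 5 (α = 10): (10−6)(10−2)(10−7)(10−9) = 4·8·3·1 = 96 ≡ 8, so v_5 = 8^{−1} = 7 (mod 11).
  v = [8, 5, 7, 6, 7].
Step 2: syndromes of r = [5, 1, 6, 7, 9] (all sums mod 11).
  S_0 = Σ v_i r_i = 8·5 + 5·1 + 7·6 + 6·7 + 7·9 = 192 ≡ 5.
  S_1 = Σ v_i α_i r_i = 8·6·5 + 5·2·1 + 7·7·6 + 6·9·7 + 7·10·9 = 1552 ≡ 1.
  α_i^2 mod 11 = [3, 4, 5, 4, 1].
  S_2 = Σ v_i α_i^2 r_i = 8·3·5 + 5·4·1 + 7·5·6 + 6·4·7 + 7·1·9 = 581 ≡ 9.
  S = (5, 1, 9) ≠ 0, so r is not a codeword (an error is present).
Step 3: locate the error. For a single error e at position i, S_ℓ = v_i·e·α_i^ℓ, so α_err = S_1/S_0.
  S_0^{−1} = 5^{−1} = 9 (mod 11), so α_err = 1·9 = 9 ≡ 9 = α_4. Error position i = 4.
  Consistency check: S_2/S_1 = 9·1 = 9 ≡ 9 = α_err ✓ (single-error assumption holds).
Step 4: error magnitude e = S_0/v_4 = S_0·∏_{j≠4}(α_4 − α_j) = 5·2 = 10 ≡ 10 (mod 11).
Step 5: correct position 4: c_4 = r_4 − e = 7 − 10 ≡ 8 (mod 11). Hence c = [5, 1, 6, 8, 9].
  Check: interpolating c through the α_i gives m(x) = 10 + 1·x (degree < 2) with m(α_i) = c_i for every i, so c is indeed a codeword.


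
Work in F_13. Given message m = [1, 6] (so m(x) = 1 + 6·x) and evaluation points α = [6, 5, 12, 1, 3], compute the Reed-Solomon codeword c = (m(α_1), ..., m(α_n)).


c = [11, 5, 8, 7, 6]

Message polynomial: m(x) = 1 + 6·x (mod 13).
For each evaluation point α_i, compute m(α_i) mod 13:
  α_1 = 6: Horner steps 6 → 11, so m(6) = 11.
  α_2 = 5: Horner steps 6 → 5, so m(5) = 5.
  α_3 = 12: Horner steps 6 → 8, so m(12) = 8.
  α_4 = 1: Horner steps 6 → 7, so m(1) = 7.
  α_5 = 3: Horner steps 6 → 6, so m(3) = 6.
Codeword c = [11, 5, 8, 7, 6] ∈ F_13^5.


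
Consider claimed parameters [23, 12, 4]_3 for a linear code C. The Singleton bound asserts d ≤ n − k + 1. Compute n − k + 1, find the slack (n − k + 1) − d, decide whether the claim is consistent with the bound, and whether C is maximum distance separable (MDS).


Singleton RHS = n − k + 1 = 12, slack = 8, bound satisfied, not MDS.

Singleton bound: d ≤ n − k + 1.
Here n = 23, k = 12, so n − k + 1 = 12.
Given d = 4, check d ≤ 12: YES.
Slack = (n − k + 1) − d = 8.
The code is NOT MDS (slack = 8 > 0).
Description: the claimed parameters are [23, 12, 4]_3; such a code would be non-MDS.


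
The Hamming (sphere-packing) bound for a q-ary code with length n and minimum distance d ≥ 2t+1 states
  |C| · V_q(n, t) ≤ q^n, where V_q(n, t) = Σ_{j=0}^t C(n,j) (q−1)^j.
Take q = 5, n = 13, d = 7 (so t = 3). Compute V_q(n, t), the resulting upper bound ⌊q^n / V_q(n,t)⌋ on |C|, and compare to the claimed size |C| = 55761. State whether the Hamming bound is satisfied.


V_q(n, t) = 19605, q^n = 1220703125, Hamming bound = 62264, |C| = 55761 ≤ bound (satisfied).

Step 1: Compute V_q(n, t) = Σ_{j=0}^3 C(n, j) (q−1)^j.
  j = 0: C(13,0)·(4)^0 = 1·1 = 1.
  j = 1: C(13,1)·(4)^1 = 13·4 = 52.
  j = 2: C(13,2)·(4)^2 = 78·16 = 1248.
  j = 3: C(13,3)·(4)^3 = 286·64 = 18304.
  V_q(n, t) = 1 + 52 + 1248 + 18304 = 19605.
Step 2: q^n = 5^13 = 1220703125.
Step 3: Hamming bound ⌊q^n / V_q(n,t)⌋ = ⌊1220703125/19605⌋ = 62264.
Step 4: Compare |C| = 55761 to 62264: satisfied.
The claimed |C| lies below the Hamming bound.


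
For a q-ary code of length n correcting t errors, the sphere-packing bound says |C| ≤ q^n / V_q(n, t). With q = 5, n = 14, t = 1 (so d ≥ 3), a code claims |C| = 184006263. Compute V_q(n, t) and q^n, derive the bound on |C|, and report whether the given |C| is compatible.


V_q(n, t) = 57, q^n = 6103515625, Hamming bound = 107079221, |C| = 184006263 > bound (violated).

Step 1: Compute V_q(n, t) = Σ_{j=0}^1 C(n, j) (q−1)^j.
  j = 0: C(14,0)·(4)^0 = 1·1 = 1.
  j = 1: C(14,1)·(4)^1 = 14·4 = 56.
  V_q(n, t) = 1 + 56 = 57.
Step 2: q^n = 5^14 = 6103515625.
Step 3: Hamming bound ⌊q^n / V_q(n,t)⌋ = ⌊6103515625/57⌋ = 107079221.
Step 4: Compare |C| = 184006263 to 107079221: violated.
The claimed |C| lies above the Hamming bound, so no 5-ary code of length 14 with d ≥ 3 can have 184006263 codewords.


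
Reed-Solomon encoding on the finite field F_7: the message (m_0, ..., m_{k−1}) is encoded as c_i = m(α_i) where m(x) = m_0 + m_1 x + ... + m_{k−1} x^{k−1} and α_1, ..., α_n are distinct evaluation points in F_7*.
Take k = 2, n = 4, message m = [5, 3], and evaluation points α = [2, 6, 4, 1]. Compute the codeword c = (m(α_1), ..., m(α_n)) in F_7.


c = [4, 2, 3, 1]

Message polynomial: m(x) = 5 + 3·x (mod 7).
For each evaluation point α_i, compute m(α_i) mod 7:
  α_1 = 2: Horner steps 3 → 4, so m(2) = 4.
  α_2 = 6: Horner steps 3 → 2, so m(6) = 2.
  α_3 = 4: Horner steps 3 → 3, so m(4) = 3.
  α_4 = 1: Horner steps 3 → 1, so m(1) = 1.
Codeword c = [4, 2, 3, 1] ∈ F_7^4.


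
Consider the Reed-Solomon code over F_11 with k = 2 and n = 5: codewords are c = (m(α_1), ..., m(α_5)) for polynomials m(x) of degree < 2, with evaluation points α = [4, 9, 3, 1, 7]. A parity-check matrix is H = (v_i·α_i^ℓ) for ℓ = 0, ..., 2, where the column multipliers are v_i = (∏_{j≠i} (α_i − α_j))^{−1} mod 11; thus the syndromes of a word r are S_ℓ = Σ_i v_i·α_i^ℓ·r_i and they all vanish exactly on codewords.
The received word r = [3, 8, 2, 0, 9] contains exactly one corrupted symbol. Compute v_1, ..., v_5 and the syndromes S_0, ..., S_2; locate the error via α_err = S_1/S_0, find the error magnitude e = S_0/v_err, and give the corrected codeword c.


S = (8, 1, 7), error at position 5, error magnitude e = 3, c = [3, 8, 2, 0, 6].

Step 1: column multipliers v_i = (∏_{j≠i}(α_i − α_j))^{−1} mod 11.
  i = 1 (α = 4): (4−9)(4−3)(4−1)(4−7) = (−5)·1·3·(−3) = 45 ≡ 1, so v_1 = 1^{−1} = 1 (mod 11).
  i = 2 (α = 9): (9−4)(9−3)(9−1)(9−7) = 5·6·8·2 = 480 ≡ 7, so v_2 = 7^{−1} = 8 (mod 11).
  i = 3 (α = 3): (3−4)(3−9)(3−1)(3−7) = (−1)·(−6)·2·(−4) = −48 ≡ 7, so v_3 = 7^{−1} = 8 (mod 11).
  i = 4 (α = 1): (1−4)(1−9)(1−3)(1−7) = (−3)·(−8)·(−2)·(−6) = 288 ≡ 2, so v_4 = 2^{−1} = 6 (mod 11).
  i = 5 (α = 7): (7−4)(7−9)(7−3)(7−1) = 3·(−2)·4·6 = −144 ≡ 10, so v_5 = 10^{−1} = 10 (mod 11).
  v = [1, 8, 8, 6, 10].
Step 2: syndromes of r = [3, 8, 2, 0, 9] (all sums mod 11).
  S_0 = Σ v_i r_i = 1·3 + 8·8 + 8·2 + 6·0 + 10·9 = 173 ≡ 8.
  S_1 = Σ v_i α_i r_i = 1·4·3 + 8·9·8 + 8·3·2 + 6·1·0 + 10·7·9 = 1266 ≡ 1.
  α_i^2 mod 11 = [5, 4, 9, 1, 5].
  S_2 = Σ v_i α_i^2 r_i = 1·5·3 + 8·4·8 + 8·9·2 + 6·1·0 + 10·5·9 = 865 ≡ 7.
  S = (8, 1, 7) ≠ 0, so r is not a codeword (an error is present).
Step 3: locate the error. For a single error e at position i, S_ℓ = v_i·e·α_i^ℓ, so α_err = S_1/S_0.
  S_0^{−1} = 8^{−1} = 7 (mod 11), so α_err = 1·7 = 7 ≡ 7 = α_5. Error position i = 5.
  Consistency check: S_2/S_1 = 7·1 = 7 ≡ 7 = α_err ✓ (single-error assumption holds).
Step 4: error magnitude e = S_0/v_5 = S_0·∏_{j≠5}(α_5 − α_j) = 8·10 = 80 ≡ 3 (mod 11).
Step 5: correct position 5: c_5 = r_5 − e = 9 − 3 ≡ 6 (mod 11). Hence c = [3, 8, 2, 0, 6].
  Check: interpolating c through the α_i gives m(x) = 10 + 1·x (degree < 2) with m(α_i) = c_i for every i, so c is indeed a codeword.


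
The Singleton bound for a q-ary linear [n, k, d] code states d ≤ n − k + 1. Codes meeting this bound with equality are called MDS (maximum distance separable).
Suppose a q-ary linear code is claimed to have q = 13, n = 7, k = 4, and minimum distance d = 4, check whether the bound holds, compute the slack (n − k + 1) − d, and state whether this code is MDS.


Singleton RHS = n − k + 1 = 4, slack = 0, bound satisfied, MDS.

Singleton bound: d ≤ n − k + 1.
Here n = 7, k = 4, so n − k + 1 = 4.
Given d = 4, check d ≤ 4: YES.
Slack = (n − k + 1) − d = 0.
The code is MDS (slack = 0).
Description: the claimed parameters are [7, 4, 4]_13; such a code would be MDS (meets Singleton bound).


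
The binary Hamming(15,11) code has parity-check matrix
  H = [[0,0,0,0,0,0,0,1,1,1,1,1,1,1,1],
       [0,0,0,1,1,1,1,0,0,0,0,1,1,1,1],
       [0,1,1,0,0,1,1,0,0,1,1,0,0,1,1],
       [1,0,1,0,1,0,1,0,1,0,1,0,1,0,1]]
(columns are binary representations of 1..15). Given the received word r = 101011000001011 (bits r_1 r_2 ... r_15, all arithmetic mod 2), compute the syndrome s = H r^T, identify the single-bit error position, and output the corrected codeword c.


s = (1, 1, 0, 0)^T, error position = 12, corrected codeword c = 101011000000011

Compute s = H r^T mod 2 one row at a time:
  s_1 = 0 + 0 + 0 + 0 + 1 + 0 + 1 + 1 = 3 ≡ 1 (mod 2).
  s_2 = 0 + 1 + 1 + 0 + 1 + 0 + 1 + 1 = 5 ≡ 1 (mod 2).
  s_3 = 0 + 1 + 1 + 0 + 0 + 0 + 1 + 1 = 4 ≡ 0 (mod 2).
  s_4 = 1 + 1 + 1 + 0 + 0 + 0 + 0 + 1 = 4 ≡ 0 (mod 2).
s = (1, 1, 0, 0)^T — this equals column 12 of H (binary 1100), so error is at position 12.
Correct: flip bit 12 of r = 101011000001011 to get c = 101011000000011.


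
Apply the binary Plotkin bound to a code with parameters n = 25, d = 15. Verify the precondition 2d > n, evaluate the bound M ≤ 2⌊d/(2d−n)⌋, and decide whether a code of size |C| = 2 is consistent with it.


Plotkin bound M ≤ 6; given |C| = 2 ≤ bound (satisfied).

Check applicability: 2d = 30, n = 25.
2d − n = 5 > 0, so Plotkin applies.
Compute d/(2d−n) = 15/5 ≈ 3.0000.
⌊d/(2d−n)⌋ = 3.
Plotkin bound: M ≤ 2·3 = 6.
Given |C| = 2, check: satisfied.
This |C| is below the Plotkin bound.


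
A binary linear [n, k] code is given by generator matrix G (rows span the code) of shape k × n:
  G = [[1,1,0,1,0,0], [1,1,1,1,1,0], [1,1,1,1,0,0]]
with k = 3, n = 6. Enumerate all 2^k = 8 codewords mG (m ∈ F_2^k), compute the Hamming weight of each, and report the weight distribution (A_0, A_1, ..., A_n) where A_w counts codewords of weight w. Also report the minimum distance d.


Weight distribution: A_0 = 1, A_1 = 2, A_2 = 1, A_3 = 1, A_4 = 2, A_5 = 1. Minimum distance d = 1.

Enumerate all 2^3 = 8 messages m ∈ F_2^3.
For each, compute codeword c = mG in F_2^6, then tally its weight.
  m = 000 → c = 000000, weight = 0.
  m = 100 → c = 110100, weight = 3.
  m = 010 → c = 111110, weight = 5.
  m = 110 → c = 001010, weight = 2.
  m = 001 → c = 111100, weight = 4.
  m = 101 → c = 001000, weight = 1.
  m = 011 → c = 000010, weight = 1.
  m = 111 → c = 110110, weight = 4.
Tally weights:
  weight 0: 1 codewords.
  weight 1: 2 codewords.
  weight 2: 1 codewords.
  weight 3: 1 codewords.
  weight 4: 2 codewords.
  weight 5: 1 codewords.
Minimum distance d = smallest w > 0 with A_w > 0 = 1.
Sanity: Σ A_w = 8 = 2^3 = 8 ✓.


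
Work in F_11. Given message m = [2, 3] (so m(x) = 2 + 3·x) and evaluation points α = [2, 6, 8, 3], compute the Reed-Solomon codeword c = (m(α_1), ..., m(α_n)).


c = [8, 9, 4, 0]

Message polynomial: m(x) = 2 + 3·x (mod 11).
For each evaluation point α_i, compute m(α_i) mod 11:
  α_1 = 2: Horner steps 3 → 8, so m(2) = 8.
  α_2 = 6: Horner steps 3 → 9, so m(6) = 9.
  α_3 = 8: Horner steps 3 → 4, so m(8) = 4.
  α_4 = 3: Horner steps 3 → 0, so m(3) = 0.
Codeword c = [8, 9, 4, 0] ∈ F_11^4.


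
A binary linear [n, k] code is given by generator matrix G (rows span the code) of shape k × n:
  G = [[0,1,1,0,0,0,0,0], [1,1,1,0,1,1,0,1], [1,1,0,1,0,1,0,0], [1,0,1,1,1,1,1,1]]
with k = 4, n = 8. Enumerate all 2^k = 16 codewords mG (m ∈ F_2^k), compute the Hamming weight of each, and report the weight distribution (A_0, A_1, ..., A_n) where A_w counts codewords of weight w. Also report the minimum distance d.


Weight distribution: A_0 = 1, A_2 = 1, A_3 = 4, A_4 = 5, A_5 = 2, A_6 = 1, A_7 = 2. Minimum distance d = 2.

Enumerate all 2^4 = 16 messages m ∈ F_2^4.
For each, compute codeword c = mG in F_2^8, then tally its weight.
  m = 0000 → c = 00000000, weight = 0.
  m = 1000 → c = 01100000, weight = 2.
  m = 0100 → c = 11101101, weight = 6.
  m = 1100 → c = 10001101, weight = 4.
  m = 0010 → c = 11010100, weight = 4.
  m = 1010 → c = 10110100, weight = 4.
  m = 0110 → c = 00111001, weight = 4.
  m = 1110 → c = 01011001, weight = 4.
  m = 0001 → c = 10111111, weight = 7.
  m = 1001 → c = 11011111, weight = 7.
  m = 0101 → c = 01010010, weight = 3.
  m = 1101 → c = 00110010, weight = 3.
  m = 0011 → c = 01101011, weight = 5.
  m = 1011 → c = 00001011, weight = 3.
  m = 0111 → c = 10000110, weight = 3.
  m = 1111 → c = 11100110, weight = 5.
Tally weights:
  weight 0: 1 codewords.
  weight 2: 1 codewords.
  weight 3: 4 codewords.
  weight 4: 5 codewords.
  weight 5: 2 codewords.
  weight 6: 1 codewords.
  weight 7: 2 codewords.
Minimum distance d = smallest w > 0 with A_w > 0 = 2.
Sanity: Σ A_w = 16 = 2^4 = 16 ✓.


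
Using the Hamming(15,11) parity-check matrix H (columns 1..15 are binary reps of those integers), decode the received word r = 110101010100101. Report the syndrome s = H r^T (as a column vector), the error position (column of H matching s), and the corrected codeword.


s = (0, 0, 0, 1)^T, error position = 1, corrected codeword c = 010101010100101

Compute s = H r^T mod 2 one row at a time:
  s_1 = 1 + 0 + 1 + 0 + 0 + 1 + 0 + 1 = 4 ≡ 0 (mod 2).
  s_2 = 1 + 0 + 1 + 0 + 0 + 1 + 0 + 1 = 4 ≡ 0 (mod 2).
  s_3 = 1 + 0 + 1 + 0 + 1 + 0 + 0 + 1 = 4 ≡ 0 (mod 2).
  s_4 = 1 + 0 + 0 + 0 + 0 + 0 + 1 + 1 = 3 ≡ 1 (mod 2).
s = (0, 0, 0, 1)^T — this equals column 1 of H (binary 0001), so error is at position 1.
Correct: flip bit 1 of r = 110101010100101 to get c = 010101010100101.


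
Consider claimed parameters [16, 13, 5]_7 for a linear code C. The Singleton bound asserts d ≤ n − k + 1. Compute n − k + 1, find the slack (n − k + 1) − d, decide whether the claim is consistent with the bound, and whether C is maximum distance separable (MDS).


Singleton RHS = n − k + 1 = 4, slack = -1, bound violated (no such code; not MDS).

Singleton bound: d ≤ n − k + 1.
Here n = 16, k = 13, so n − k + 1 = 4.
Given d = 5, check d ≤ 4: NO.
Slack = (n − k + 1) − d = -1.
The slack is negative: d = 5 exceeds n − k + 1 = 4 by 1, so the Singleton bound is violated and no linear [16, 13, 5]_7 code can exist. In particular it is not MDS (MDS requires d = n − k + 1 exactly).
Description: the claimed parameters are [16, 13, 5]_7; such a code would be impossible (violates the Singleton bound).


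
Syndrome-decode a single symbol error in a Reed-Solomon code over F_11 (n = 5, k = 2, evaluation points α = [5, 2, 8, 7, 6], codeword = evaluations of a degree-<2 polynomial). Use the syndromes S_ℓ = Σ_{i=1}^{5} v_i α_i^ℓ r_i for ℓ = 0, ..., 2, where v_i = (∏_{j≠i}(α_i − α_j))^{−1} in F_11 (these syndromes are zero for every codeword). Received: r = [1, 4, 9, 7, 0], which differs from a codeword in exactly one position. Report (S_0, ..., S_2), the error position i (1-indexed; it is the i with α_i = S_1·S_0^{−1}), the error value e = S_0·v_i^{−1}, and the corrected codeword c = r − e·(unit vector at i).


S = (8, 1, 7), error at position 4, error magnitude e = 8, c = [1, 4, 9, 10, 0].

Step 1: column multipliers v_i = (∏_{j≠i}(α_i − α_j))^{−1} mod 11.
  i = 1 (α = 5): (5−2)(5−8)(5−7)(5−6) = 3·(−3)·(−2)·(−1) = −18 ≡ 4, so v_1 = 4^{−1} = 3 (mod 11).
  i = 2 (α = 2): (2−5)(2−8)(2−7)(2−6) = (−3)·(−6)·(−5)·(−4) = 360 ≡ 8, so v_2 = 8^{−1} = 7 (mod 11).
  i = 3 (α = 8): (8−5)(8−2)(8−7)(8−6) = 3·6·1·2 = 36 ≡ 3, so v_3 = 3^{−1} = 4 (mod 11).
  i = 4 (α = 7): (7−5)(7−2)(7−8)(7−6) = 2·5·(−1)·1 = −10 ≡ 1, so v_4 = 1^{−1} = 1 (mod 11).
  i = 5 (α = 6): (6−5)(6−2)(6−8)(6−7) = 1·4·(−2)·(−1) = 8 ≡ 8, so v_5 = 8^{−1} = 7 (mod 11).
  v = [3, 7, 4, 1, 7].
Step 2: syndromes of r = [1, 4, 9, 7, 0] (all sums mod 11).
  S_0 = Σ v_i r_i = 3·1 + 7·4 + 4·9 + 1·7 + 7·0 = 74 ≡ 8.
  S_1 = Σ v_i α_i r_i = 3·5·1 + 7·2·4 + 4·8·9 + 1·7·7 + 7·6·0 = 408 ≡ 1.
  α_i^2 mod 11 = [3, 4, 9, 5, 3].
  S_2 = Σ v_i α_i^2 r_i = 3·3·1 + 7·4·4 + 4·9·9 + 1·5·7 + 7·3·0 = 480 ≡ 7.
  S = (8, 1, 7) ≠ 0, so r is not a codeword (an error is present).
Step 3: locate the error. For a single error e at position i, S_ℓ = v_i·e·α_i^ℓ, so α_err = S_1/S_0.
  S_0^{−1} = 8^{−1} = 7 (mod 11), so α_err = 1·7 = 7 ≡ 7 = α_4. Error position i = 4.
  Consistency check: S_2/S_1 = 7·1 = 7 ≡ 7 = α_err ✓ (single-error assumption holds).
Step 4: error magnitude e = S_0/v_4 = S_0·∏_{j≠4}(α_4 − α_j) = 8·1 = 8 ≡ 8 (mod 11).
Step 5: correct position 4: c_4 = r_4 − e = 7 − 8 ≡ 10 (mod 11). Hence c = [1, 4, 9, 10, 0].
  Check: interpolating c through the α_i gives m(x) = 6 + 10·x (degree < 2) with m(α_i) = c_i for every i, so c is indeed a codeword.


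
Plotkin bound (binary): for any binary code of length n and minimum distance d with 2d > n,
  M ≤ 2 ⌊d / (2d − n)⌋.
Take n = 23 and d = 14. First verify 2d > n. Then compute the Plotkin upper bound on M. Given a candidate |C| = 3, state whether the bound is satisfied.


Plotkin bound M ≤ 4; given |C| = 3 ≤ bound (satisfied).

Check applicability: 2d = 28, n = 23.
2d − n = 5 > 0, so Plotkin applies.
Compute d/(2d−n) = 14/5 ≈ 2.8000.
⌊d/(2d−n)⌋ = 2.
Plotkin bound: M ≤ 2·2 = 4.
Given |C| = 3, check: satisfied.
This |C| is below the Plotkin bound.


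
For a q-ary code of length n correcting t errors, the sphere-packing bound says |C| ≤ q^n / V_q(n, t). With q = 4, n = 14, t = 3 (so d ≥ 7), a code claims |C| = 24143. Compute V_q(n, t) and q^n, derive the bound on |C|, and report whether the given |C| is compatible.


V_q(n, t) = 10690, q^n = 268435456, Hamming bound = 25110, |C| = 24143 ≤ bound (satisfied).

Step 1: Compute V_q(n, t) = Σ_{j=0}^3 C(n, j) (q−1)^j.
  j = 0: C(14,0)·(3)^0 = 1·1 = 1.
  j = 1: C(14,1)·(3)^1 = 14·3 = 42.
  j = 2: C(14,2)·(3)^2 = 91·9 = 819.
  j = 3: C(14,3)·(3)^3 = 364·27 = 9828.
  V_q(n, t) = 1 + 42 + 819 + 9828 = 10690.
Step 2: q^n = 4^14 = 268435456.
Step 3: Hamming bound ⌊q^n / V_q(n,t)⌋ = ⌊268435456/10690⌋ = 25110.
Step 4: Compare |C| = 24143 to 25110: satisfied.
The claimed |C| lies below the Hamming bound.


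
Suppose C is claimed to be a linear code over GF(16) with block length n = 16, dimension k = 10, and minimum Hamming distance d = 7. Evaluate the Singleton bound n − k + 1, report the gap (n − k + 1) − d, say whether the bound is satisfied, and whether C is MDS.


Singleton RHS = n − k + 1 = 7, slack = 0, bound satisfied, MDS.

Singleton bound: d ≤ n − k + 1.
Here n = 16, k = 10, so n − k + 1 = 7.
Given d = 7, check d ≤ 7: YES.
Slack = (n − k + 1) − d = 0.
The code is MDS (slack = 0).
Description: the claimed parameters are [16, 10, 7]_16; such a code would be MDS (meets Singleton bound).


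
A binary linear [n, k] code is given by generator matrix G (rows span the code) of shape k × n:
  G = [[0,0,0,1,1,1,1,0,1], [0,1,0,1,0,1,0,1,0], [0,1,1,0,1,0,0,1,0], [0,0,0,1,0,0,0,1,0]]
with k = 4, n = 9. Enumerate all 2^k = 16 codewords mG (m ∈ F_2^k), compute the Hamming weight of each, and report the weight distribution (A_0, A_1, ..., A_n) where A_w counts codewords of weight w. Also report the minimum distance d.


Weight distribution: A_0 = 1, A_2 = 2, A_3 = 1, A_4 = 5, A_5 = 6, A_7 = 1. Minimum distance d = 2.

Enumerate all 2^4 = 16 messages m ∈ F_2^4.
For each, compute codeword c = mG in F_2^9, then tally its weight.
  m = 0000 → c = 000000000, weight = 0.
  m = 1000 → c = 000111101, weight = 5.
  m = 0100 → c = 010101010, weight = 4.
  m = 1100 → c = 010010111, weight = 5.
  m = 0010 → c = 011010010, weight = 4.
  m = 1010 → c = 011101111, weight = 7.
  m = 0110 → c = 001111000, weight = 4.
  m = 1110 → c = 001000101, weight = 3.
  m = 0001 → c = 000100010, weight = 2.
  m = 1001 → c = 000011111, weight = 5.
  m = 0101 → c = 010001000, weight = 2.
  m = 1101 → c = 010110101, weight = 5.
  m = 0011 → c = 011110000, weight = 4.
  m = 1011 → c = 011001101, weight = 5.
  m = 0111 → c = 001011010, weight = 4.
  m = 1111 → c = 001100111, weight = 5.
Tally weights:
  weight 0: 1 codewords.
  weight 2: 2 codewords.
  weight 3: 1 codewords.
  weight 4: 5 codewords.
  weight 5: 6 codewords.
  weight 7: 1 codewords.
Minimum distance d = smallest w > 0 with A_w > 0 = 2.
Sanity: Σ A_w = 16 = 2^4 = 16 ✓.


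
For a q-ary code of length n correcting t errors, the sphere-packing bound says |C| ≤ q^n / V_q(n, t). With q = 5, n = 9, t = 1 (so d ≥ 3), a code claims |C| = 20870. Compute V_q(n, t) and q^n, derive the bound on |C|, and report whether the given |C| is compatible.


V_q(n, t) = 37, q^n = 1953125, Hamming bound = 52787, |C| = 20870 ≤ bound (satisfied).

Step 1: Compute V_q(n, t) = Σ_{j=0}^1 C(n, j) (q−1)^j.
  j = 0: C(9,0)·(4)^0 = 1·1 = 1.
  j = 1: C(9,1)·(4)^1 = 9·4 = 36.
  V_q(n, t) = 1 + 36 = 37.
Step 2: q^n = 5^9 = 1953125.
Step 3: Hamming bound ⌊q^n / V_q(n,t)⌋ = ⌊1953125/37⌋ = 52787.
Step 4: Compare |C| = 20870 to 52787: satisfied.
The claimed |C| lies below the Hamming bound.


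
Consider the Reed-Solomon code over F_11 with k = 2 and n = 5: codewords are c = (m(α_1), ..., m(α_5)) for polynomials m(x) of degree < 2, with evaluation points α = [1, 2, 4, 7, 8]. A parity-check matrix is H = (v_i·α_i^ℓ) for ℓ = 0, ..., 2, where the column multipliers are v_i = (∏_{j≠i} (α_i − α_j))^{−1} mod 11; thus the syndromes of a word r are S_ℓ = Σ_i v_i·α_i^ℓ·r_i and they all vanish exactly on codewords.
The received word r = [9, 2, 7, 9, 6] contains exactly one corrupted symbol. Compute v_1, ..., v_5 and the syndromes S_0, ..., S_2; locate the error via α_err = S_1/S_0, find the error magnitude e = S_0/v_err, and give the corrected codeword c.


S = (3, 3, 3), error at position 1, error magnitude e = 4, c = [5, 2, 7, 9, 6].

Step 1: column multipliers v_i = (∏_{j≠i}(α_i − α_j))^{−1} mod 11.
  i = 1 (α = 1): (1−2)(1−4)(1−7)(1−8) = (−1)·(−3)·(−6)·(−7) = 126 ≡ 5, so v_1 = 5^{−1} = 9 (mod 11).
  i = 2 (α = 2): (2−1)(2−4)(2−7)(2−8) = 1·(−2)·(−5)·(−6) = −60 ≡ 6, so v_2 = 6^{−1} = 2 (mod 11).
  i = 3 (α = 4): (4−1)(4−2)(4−7)(4−8) = 3·2·(−3)·(−4) = 72 ≡ 6, so v_3 = 6^{−1} = 2 (mod 11).
  i = 4 (α = 7): (7−1)(7−2)(7−4)(7−8) = 6·5·3·(−1) = −90 ≡ 9, so v_4 = 9^{−1} = 5 (mod 11).
  i = 5 (α = 8): (8−1)(8−2)(8−4)(8−7) = 7·6·4·1 = 168 ≡ 3, so v_5 = 3^{−1} = 4 (mod 11).
  v = [9, 2, 2, 5, 4].
Step 2: syndromes of r = [9, 2, 7, 9, 6] (all sums mod 11).
  S_0 = Σ v_i r_i = 9·9 + 2·2 + 2·7 + 5·9 + 4·6 = 168 ≡ 3.
  S_1 = Σ v_i α_i r_i = 9·1·9 + 2·2·2 + 2·4·7 + 5·7·9 + 4·8·6 = 652 ≡ 3.
  α_i^2 mod 11 = [1, 4, 5, 5, 9].
  S_2 = Σ v_i α_i^2 r_i = 9·1·9 + 2·4·2 + 2·5·7 + 5·5·9 + 4·9·6 = 608 ≡ 3.
  S = (3, 3, 3) ≠ 0, so r is not a codeword (an error is present).
Step 3: locate the error. For a single error e at position i, S_ℓ = v_i·e·α_i^ℓ, so α_err = S_1/S_0.
  S_0^{−1} = 3^{−1} = 4 (mod 11), so α_err = 3·4 = 12 ≡ 1 = α_1. Error position i = 1.
  Consistency check: S_2/S_1 = 3·4 = 12 ≡ 1 = α_err ✓ (single-error assumption holds).
Step 4: error magnitude e = S_0/v_1 = S_0·∏_{j≠1}(α_1 − α_j) = 3·5 = 15 ≡ 4 (mod 11).
Step 5: correct position 1: c_1 = r_1 − e = 9 − 4 ≡ 5 (mod 11). Hence c = [5, 2, 7, 9, 6].
  Check: interpolating c through the α_i gives m(x) = 8 + 8·x (degree < 2) with m(α_i) = c_i for every i, so c is indeed a codeword.


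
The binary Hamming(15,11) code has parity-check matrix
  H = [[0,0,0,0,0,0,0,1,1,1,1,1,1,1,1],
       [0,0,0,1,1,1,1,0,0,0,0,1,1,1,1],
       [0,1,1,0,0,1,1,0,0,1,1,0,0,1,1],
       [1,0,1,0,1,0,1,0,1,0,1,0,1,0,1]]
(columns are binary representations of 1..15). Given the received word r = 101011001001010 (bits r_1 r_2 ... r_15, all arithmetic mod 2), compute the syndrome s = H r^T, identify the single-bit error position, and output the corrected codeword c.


s = (1, 0, 1, 0)^T, error position = 10, corrected codeword c = 101011001101010

Compute s = H r^T mod 2 one row at a time:
  s_1 = 0 + 1 + 0 + 0 + 1 + 0 + 1 + 0 = 3 ≡ 1 (mod 2).
  s_2 = 0 + 1 + 1 + 0 + 1 + 0 + 1 + 0 = 4 ≡ 0 (mod 2).
  s_3 = 0 + 1 + 1 + 0 + 0 + 0 + 1 + 0 = 3 ≡ 1 (mod 2).
  s_4 = 1 + 1 + 1 + 0 + 1 + 0 + 0 + 0 = 4 ≡ 0 (mod 2).
s = (1, 0, 1, 0)^T — this equals column 10 of H (binary 1010), so error is at position 10.
Correct: flip bit 10 of r = 101011001001010 to get c = 101011001101010.


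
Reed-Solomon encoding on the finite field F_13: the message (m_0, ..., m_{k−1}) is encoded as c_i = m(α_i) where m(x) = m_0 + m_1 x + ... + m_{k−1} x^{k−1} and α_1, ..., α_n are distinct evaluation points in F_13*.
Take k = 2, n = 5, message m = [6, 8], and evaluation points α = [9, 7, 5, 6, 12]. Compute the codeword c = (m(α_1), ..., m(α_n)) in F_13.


c = [0, 10, 7, 2, 11]

Message polynomial: m(x) = 6 + 8·x (mod 13).
For each evaluation point α_i, compute m(α_i) mod 13:
  α_1 = 9: Horner steps 8 → 0, so m(9) = 0.
  α_2 = 7: Horner steps 8 → 10, so m(7) = 10.
  α_3 = 5: Horner steps 8 → 7, so m(5) = 7.
  α_4 = 6: Horner steps 8 → 2, so m(6) = 2.
  α_5 = 12: Horner steps 8 → 11, so m(12) = 11.
Codeword c = [0, 10, 7, 2, 11] ∈ F_13^5.


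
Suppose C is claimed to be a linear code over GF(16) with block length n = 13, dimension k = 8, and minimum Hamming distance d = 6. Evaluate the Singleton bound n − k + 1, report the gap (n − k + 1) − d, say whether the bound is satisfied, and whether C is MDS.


Singleton RHS = n − k + 1 = 6, slack = 0, bound satisfied, MDS.

Singleton bound: d ≤ n − k + 1.
Here n = 13, k = 8, so n − k + 1 = 6.
Given d = 6, check d ≤ 6: YES.
Slack = (n − k + 1) − d = 0.
The code is MDS (slack = 0).
Description: the claimed parameters are [13, 8, 6]_16; such a code would be MDS (meets Singleton bound).


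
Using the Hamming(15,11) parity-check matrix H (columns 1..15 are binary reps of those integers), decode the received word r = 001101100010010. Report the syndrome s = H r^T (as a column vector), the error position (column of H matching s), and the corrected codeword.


s = (0, 0, 1, 1)^T, error position = 3, corrected codeword c = 000101100010010

Compute s = H r^T mod 2 one row at a time:
  s_1 = 0 + 0 + 0 + 1 + 0 + 0 + 1 + 0 = 2 ≡ 0 (mod 2).
  s_2 = 1 + 0 + 1 + 1 + 0 + 0 + 1 + 0 = 4 ≡ 0 (mod 2).
  s_3 = 0 + 1 + 1 + 1 + 0 + 1 + 1 + 0 = 5 ≡ 1 (mod 2).
  s_4 = 0 + 1 + 0 + 1 + 0 + 1 + 0 + 0 = 3 ≡ 1 (mod 2).
s = (0, 0, 1, 1)^T — this equals column 3 of H (binary 0011), so error is at position 3.
Correct: flip bit 3 of r = 001101100010010 to get c = 000101100010010.


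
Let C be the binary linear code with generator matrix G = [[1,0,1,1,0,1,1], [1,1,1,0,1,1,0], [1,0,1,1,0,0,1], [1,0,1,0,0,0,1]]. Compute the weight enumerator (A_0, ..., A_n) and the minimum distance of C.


Weight distribution: A_0 = 1, A_1 = 2, A_2 = 1, A_3 = 2, A_4 = 5, A_5 = 4, A_6 = 1. Minimum distance d = 1.

Enumerate all 2^4 = 16 messages m ∈ F_2^4.
For each, compute codeword c = mG in F_2^7, then tally its weight.
  m = 0000 → c = 0000000, weight = 0.
  m = 1000 → c = 1011011, weight = 5.
  m = 0100 → c = 1110110, weight = 5.
  m = 1100 → c = 0101101, weight = 4.
  m = 0010 → c = 1011001, weight = 4.
  m = 1010 → c = 0000010, weight = 1.
  m = 0110 → c = 0101111, weight = 5.
  m = 1110 → c = 1110100, weight = 4.
  m = 0001 → c = 1010001, weight = 3.
  m = 1001 → c = 0001010, weight = 2.
  m = 0101 → c = 0100111, weight = 4.
  m = 1101 → c = 1111100, weight = 5.
  m = 0011 → c = 0001000, weight = 1.
  m = 1011 → c = 1010011, weight = 4.
  m = 0111 → c = 1111110, weight = 6.
  m = 1111 → c = 0100101, weight = 3.
Tally weights:
  weight 0: 1 codewords.
  weight 1: 2 codewords.
  weight 2: 1 codewords.
  weight 3: 2 codewords.
  weight 4: 5 codewords.
  weight 5: 4 codewords.
  weight 6: 1 codewords.
Minimum distance d = smallest w > 0 with A_w > 0 = 1.
Sanity: Σ A_w = 16 = 2^4 = 16 ✓.


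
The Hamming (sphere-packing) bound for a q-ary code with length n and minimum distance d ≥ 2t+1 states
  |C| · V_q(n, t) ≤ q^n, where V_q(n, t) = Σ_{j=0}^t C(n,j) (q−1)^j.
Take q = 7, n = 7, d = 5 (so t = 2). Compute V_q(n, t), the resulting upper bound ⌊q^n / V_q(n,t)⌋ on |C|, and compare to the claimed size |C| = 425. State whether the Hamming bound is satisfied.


V_q(n, t) = 799, q^n = 823543, Hamming bound = 1030, |C| = 425 ≤ bound (satisfied).

Step 1: Compute V_q(n, t) = Σ_{j=0}^2 C(n, j) (q−1)^j.
  j = 0: C(7,0)·(6)^0 = 1·1 = 1.
  j = 1: C(7,1)·(6)^1 = 7·6 = 42.
  j = 2: C(7,2)·(6)^2 = 21·36 = 756.
  V_q(n, t) = 1 + 42 + 756 = 799.
Step 2: q^n = 7^7 = 823543.
Step 3: Hamming bound ⌊q^n / V_q(n,t)⌋ = ⌊823543/799⌋ = 1030.
Step 4: Compare |C| = 425 to 1030: satisfied.
The claimed |C| lies below the Hamming bound.


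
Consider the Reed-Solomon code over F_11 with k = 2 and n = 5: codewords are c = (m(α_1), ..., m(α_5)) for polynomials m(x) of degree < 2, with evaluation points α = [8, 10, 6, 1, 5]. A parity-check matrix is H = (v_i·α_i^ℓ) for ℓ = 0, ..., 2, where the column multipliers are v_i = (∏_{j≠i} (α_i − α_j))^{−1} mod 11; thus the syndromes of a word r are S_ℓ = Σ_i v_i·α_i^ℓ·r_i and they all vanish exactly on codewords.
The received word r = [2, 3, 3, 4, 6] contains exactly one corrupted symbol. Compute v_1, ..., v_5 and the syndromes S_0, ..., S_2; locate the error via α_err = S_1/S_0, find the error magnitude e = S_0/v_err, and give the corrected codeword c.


S = (5, 8, 4), error at position 3, error magnitude e = 2, c = [2, 3, 1, 4, 6].

Step 1: column multipliers v_i = (∏_{j≠i}(α_i − α_j))^{−1} mod 11.
  i = 1 (α = 8): (8−10)(8−6)(8−1)(8−5) = (−2)·2·7·3 = −84 ≡ 4, so v_1 = 4^{−1} = 3 (mod 11).
  i = 2 (α = 10): (10−8)(10−6)(10−1)(10−5) = 2·4·9·5 = 360 ≡ 8, so v_2 = 8^{−1} = 7 (mod 11).
  i = 3 (α = 6): (6−8)(6−10)(6−1)(6−5) = (−2)·(−4)·5·1 = 40 ≡ 7, so v_3 = 7^{−1} = 8 (mod 11).
  i = 4 (α = 1): (1−8)(1−10)(1−6)(1−5) = (−7)·(−9)·(−5)·(−4) = 1260 ≡ 6, so v_4 = 6^{−1} = 2 (mod 11).
  i = 5 (α = 5): (5−8)(5−10)(5−6)(5−1) = (−3)·(−5)·(−1)·4 = −60 ≡ 6, so v_5 = 6^{−1} = 2 (mod 11).
  v = [3, 7, 8, 2, 2].
Step 2: syndromes of r = [2, 3, 3, 4, 6] (all sums mod 11).
  S_0 = Σ v_i r_i = 3·2 + 7·3 + 8·3 + 2·4 + 2·6 = 71 ≡ 5.
  S_1 = Σ v_i α_i r_i = 3·8·2 + 7·10·3 + 8·6·3 + 2·1·4 + 2·5·6 = 470 ≡ 8.
  α_i^2 mod 11 = [9, 1, 3, 1, 3].
  S_2 = Σ v_i α_i^2 r_i = 3·9·2 + 7·1·3 + 8·3·3 + 2·1·4 + 2·3·6 = 191 ≡ 4.
  S = (5, 8, 4) ≠ 0, so r is not a codeword (an error is present).
Step 3: locate the error. For a single error e at position i, S_ℓ = v_i·e·α_i^ℓ, so α_err = S_1/S_0.
  S_0^{−1} = 5^{−1} = 9 (mod 11), so α_err = 8·9 = 72 ≡ 6 = α_3. Error position i = 3.
  Consistency check: S_2/S_1 = 4·7 = 28 ≡ 6 = α_err ✓ (single-error assumption holds).
Step 4: error magnitude e = S_0/v_3 = S_0·∏_{j≠3}(α_3 − α_j) = 5·7 = 35 ≡ 2 (mod 11).
Step 5: correct position 3: c_3 = r_3 − e = 3 − 2 ≡ 1 (mod 11). Hence c = [2, 3, 1, 4, 6].
  Check: interpolating c through the α_i gives m(x) = 9 + 6·x (degree < 2) with m(α_i) = c_i for every i, so c is indeed a codeword.


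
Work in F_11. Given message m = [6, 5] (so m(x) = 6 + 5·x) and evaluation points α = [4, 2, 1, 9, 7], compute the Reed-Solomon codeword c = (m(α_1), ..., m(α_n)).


c = [4, 5, 0, 7, 8]

Message polynomial: m(x) = 6 + 5·x (mod 11).
For each evaluation point α_i, compute m(α_i) mod 11:
  α_1 = 4: Horner steps 5 → 4, so m(4) = 4.
  α_2 = 2: Horner steps 5 → 5, so m(2) = 5.
  α_3 = 1: Horner steps 5 → 0, so m(1) = 0.
  α_4 = 9: Horner steps 5 → 7, so m(9) = 7.
  α_5 = 7: Horner steps 5 → 8, so m(7) = 8.
Codeword c = [4, 5, 0, 7, 8] ∈ F_11^5.


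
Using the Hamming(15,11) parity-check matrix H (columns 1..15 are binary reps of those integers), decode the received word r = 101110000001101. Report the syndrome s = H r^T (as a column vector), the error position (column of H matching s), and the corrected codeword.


s = (1, 1, 0, 1)^T, error position = 13, corrected codeword c = 101110000001001

Compute s = H r^T mod 2 one row at a time:
  s_1 = 0 + 0 + 0 + 0 + 1 + 1 + 0 + 1 = 3 ≡ 1 (mod 2).
  s_2 = 1 + 1 + 0 + 0 + 1 + 1 + 0 + 1 = 5 ≡ 1 (mod 2).
  s_3 = 0 + 1 + 0 + 0 + 0 + 0 + 0 + 1 = 2 ≡ 0 (mod 2).
  s_4 = 1 + 1 + 1 + 0 + 0 + 0 + 1 + 1 = 5 ≡ 1 (mod 2).
s = (1, 1, 0, 1)^T — this equals column 13 of H (binary 1101), so error is at position 13.
Correct: flip bit 13 of r = 101110000001101 to get c = 101110000001001.


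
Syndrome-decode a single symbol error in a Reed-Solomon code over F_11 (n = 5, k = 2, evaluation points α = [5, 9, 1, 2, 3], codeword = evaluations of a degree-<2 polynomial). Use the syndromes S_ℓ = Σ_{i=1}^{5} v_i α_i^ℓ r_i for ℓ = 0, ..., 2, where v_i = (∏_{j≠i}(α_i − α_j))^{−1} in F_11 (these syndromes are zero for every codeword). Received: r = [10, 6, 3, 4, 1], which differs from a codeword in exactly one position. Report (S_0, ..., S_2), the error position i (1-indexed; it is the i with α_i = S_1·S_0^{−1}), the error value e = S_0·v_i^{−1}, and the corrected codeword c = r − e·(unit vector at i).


S = (2, 4, 8), error at position 4, error magnitude e = 2, c = [10, 6, 3, 2, 1].

Step 1: column multipliers v_i = (∏_{j≠i}(α_i − α_j))^{−1} mod 11.
  i = 1 (α = 5): (5−9)(5−1)(5−2)(5−3) = (−4)·4·3·2 = −96 ≡ 3, so v_1 = 3^{−1} = 4 (mod 11).
  i = 2 (α = 9): (9−5)(9−1)(9−2)(9−3) = 4·8·7·6 = 1344 ≡ 2, so v_2 = 2^{−1} = 6 (mod 11).
  i = 3 (α = 1): (1−5)(1−9)(1−2)(1−3) = (−4)·(−8)·(−1)·(−2) = 64 ≡ 9, so v_3 = 9^{−1} = 5 (mod 11).
  i = 4 (α = 2): (2−5)(2−9)(2−1)(2−3) = (−3)·(−7)·1·(−1) = −21 ≡ 1, so v_4 = 1^{−1} = 1 (mod 11).
  i = 5 (α = 3): (3−5)(3−9)(3−1)(3−2) = (−2)·(−6)·2·1 = 24 ≡ 2, so v_5 = 2^{−1} = 6 (mod 11).
  v = [4, 6, 5, 1, 6].
Step 2: syndromes of r = [10, 6, 3, 4, 1] (all sums mod 11).
  S_0 = Σ v_i r_i = 4·10 + 6·6 + 5·3 + 1·4 + 6·1 = 101 ≡ 2.
  S_1 = Σ v_i α_i r_i = 4·5·10 + 6·9·6 + 5·1·3 + 1·2·4 + 6·3·1 = 565 ≡ 4.
  α_i^2 mod 11 = [3, 4, 1, 4, 9].
  S_2 = Σ v_i α_i^2 r_i = 4·3·10 + 6·4·6 + 5·1·3 + 1·4·4 + 6·9·1 = 349 ≡ 8.
  S = (2, 4, 8) ≠ 0, so r is not a codeword (an error is present).
Step 3: locate the error. For a single error e at position i, S_ℓ = v_i·e·α_i^ℓ, so α_err = S_1/S_0.
  S_0^{−1} = 2^{−1} = 6 (mod 11), so α_err = 4·6 = 24 ≡ 2 = α_4. Error position i = 4.
  Consistency check: S_2/S_1 = 8·3 = 24 ≡ 2 = α_err ✓ (single-error assumption holds).
Step 4: error magnitude e = S_0/v_4 = S_0·∏_{j≠4}(α_4 − α_j) = 2·1 = 2 ≡ 2 (mod 11).
Step 5: correct position 4: c_4 = r_4 − e = 4 − 2 ≡ 2 (mod 11). Hence c = [10, 6, 3, 2, 1].
  Check: interpolating c through the α_i gives m(x) = 4 + 10·x (degree < 2) with m(α_i) = c_i for every i, so c is indeed a codeword.


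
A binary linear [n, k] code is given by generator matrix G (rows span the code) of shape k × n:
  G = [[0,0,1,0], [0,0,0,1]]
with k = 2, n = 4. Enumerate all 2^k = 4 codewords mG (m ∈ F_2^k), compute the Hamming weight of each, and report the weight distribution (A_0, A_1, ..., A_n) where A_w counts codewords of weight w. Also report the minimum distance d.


Weight distribution: A_0 = 1, A_1 = 2, A_2 = 1. Minimum distance d = 1.

Enumerate all 2^2 = 4 messages m ∈ F_2^2.
For each, compute codeword c = mG in F_2^4, then tally its weight.
  m = 00 → c = 0000, weight = 0.
  m = 10 → c = 0010, weight = 1.
  m = 01 → c = 0001, weight = 1.
  m = 11 → c = 0011, weight = 2.
Tally weights:
  weight 0: 1 codewords.
  weight 1: 2 codewords.
  weight 2: 1 codewords.
Minimum distance d = smallest w > 0 with A_w > 0 = 1.
Sanity: Σ A_w = 4 = 2^2 = 4 ✓.


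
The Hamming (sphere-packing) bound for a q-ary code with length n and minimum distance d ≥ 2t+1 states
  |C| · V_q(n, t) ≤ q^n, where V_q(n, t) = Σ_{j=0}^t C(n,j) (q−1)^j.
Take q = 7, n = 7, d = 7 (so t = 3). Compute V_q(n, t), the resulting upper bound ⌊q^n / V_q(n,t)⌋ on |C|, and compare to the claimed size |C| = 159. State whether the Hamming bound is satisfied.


V_q(n, t) = 8359, q^n = 823543, Hamming bound = 98, |C| = 159 > bound (violated).

Step 1: Compute V_q(n, t) = Σ_{j=0}^3 C(n, j) (q−1)^j.
  j = 0: C(7,0)·(6)^0 = 1·1 = 1.
  j = 1: C(7,1)·(6)^1 = 7·6 = 42.
  j = 2: C(7,2)·(6)^2 = 21·36 = 756.
  j = 3: C(7,3)·(6)^3 = 35·216 = 7560.
  V_q(n, t) = 1 + 42 + 756 + 7560 = 8359.
Step 2: q^n = 7^7 = 823543.
Step 3: Hamming bound ⌊q^n / V_q(n,t)⌋ = ⌊823543/8359⌋ = 98.
Step 4: Compare |C| = 159 to 98: violated.
The claimed |C| lies above the Hamming bound, so no 7-ary code of length 7 with d ≥ 7 can have 159 codewords.
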